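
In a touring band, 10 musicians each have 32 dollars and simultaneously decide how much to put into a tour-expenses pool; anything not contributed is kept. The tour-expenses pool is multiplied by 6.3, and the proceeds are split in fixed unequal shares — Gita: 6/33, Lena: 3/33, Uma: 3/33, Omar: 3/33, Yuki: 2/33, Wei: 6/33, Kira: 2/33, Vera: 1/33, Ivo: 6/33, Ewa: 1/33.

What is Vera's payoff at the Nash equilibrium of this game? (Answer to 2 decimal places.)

Player j's private return per contributed unit is 6.3 × (j's share). Contributing is weakly dominant for j when that share is at least 1/6.3 = 0.1587, and contributing 0 is dominant otherwise.
The shares above 0.1587 belong to Gita, Wei and Ivo, contributing 32 each; the remaining 7 contribute 0. Total contributed: 96.
Vera keeps 32 and receives 6.3 × 96 × 1/33 = 18.33 from the tour-expenses pool, for a payoff of 50.33.

50.33 dollars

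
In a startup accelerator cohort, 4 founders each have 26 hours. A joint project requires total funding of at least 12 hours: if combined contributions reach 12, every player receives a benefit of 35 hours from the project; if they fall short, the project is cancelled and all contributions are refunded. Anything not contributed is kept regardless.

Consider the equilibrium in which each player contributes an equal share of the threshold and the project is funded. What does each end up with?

Equal share of the threshold: 12/4 = 3.
At this profile no one gains by cutting their contribution: any cut drops the total below 12, the project is cancelled, contributions are refunded, and the deviator ends with 26, which is less than 26 − 3 + 35 = 58. Contributing more than 3 just wastes the excess. So contributing exactly 3 is a best response.
Each player's payoff: 26 − 3 + 35 = 58.

58 hours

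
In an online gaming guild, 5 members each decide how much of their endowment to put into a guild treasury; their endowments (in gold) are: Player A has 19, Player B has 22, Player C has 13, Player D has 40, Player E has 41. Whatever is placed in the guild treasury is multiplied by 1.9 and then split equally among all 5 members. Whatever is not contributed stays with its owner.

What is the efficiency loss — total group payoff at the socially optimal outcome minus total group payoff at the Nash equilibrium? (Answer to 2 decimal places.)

121.50 gold

The private return per contributed unit is 1.9/5 = 0.3800 < 1 for every player regardless of endowment, so the Nash equilibrium is zero contribution and the group total is Σ E_j = 19 + 22 + 13 + 40 + 41 = 135.
Each contributed unit returns 1.900 to the group, so the social optimum is full contribution by everyone: group total = 1.900 × 135 = 256.50.
Efficiency loss = (1.900 − 1) × 135 = 121.50.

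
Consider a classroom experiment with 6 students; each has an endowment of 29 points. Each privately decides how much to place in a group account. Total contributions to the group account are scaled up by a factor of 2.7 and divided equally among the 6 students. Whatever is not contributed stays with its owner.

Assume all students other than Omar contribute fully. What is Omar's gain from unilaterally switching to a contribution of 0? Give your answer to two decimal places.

15.95 points

Switching from a contribution of 29 to 0 lets Omar keep an extra 29 points, but lowers the group account by 29, which costs Omar their own share of that drop: 2.7/6 × 29 = 13.05.
Net gain = 29 − 13.05 = 15.95. The private return per contributed unit (0.4500) is below 1, so free-riding is indeed the best response regardless of what the others do.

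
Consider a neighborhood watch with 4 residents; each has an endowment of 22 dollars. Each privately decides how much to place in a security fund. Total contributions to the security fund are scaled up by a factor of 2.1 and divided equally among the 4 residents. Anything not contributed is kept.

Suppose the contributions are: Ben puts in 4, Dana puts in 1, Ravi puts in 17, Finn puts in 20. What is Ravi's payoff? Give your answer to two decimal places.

27.05 dollars

Total contributed: 4 + 1 + 17 + 20 = 42.
Each receives 2.1 × 42 / 4 = 22.05 from the security fund.
Ravi keeps 22 − 17 = 5, so Ravi's payoff is 5 + 22.05 = 27.05.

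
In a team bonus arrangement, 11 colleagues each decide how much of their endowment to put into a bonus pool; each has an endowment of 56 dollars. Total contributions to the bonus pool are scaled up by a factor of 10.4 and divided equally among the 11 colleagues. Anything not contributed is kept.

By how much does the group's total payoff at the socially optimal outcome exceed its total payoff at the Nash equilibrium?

Each contributed unit returns 10.4/11 = 0.9455 to its contributor — below 1 — so contributing 0 is dominant for every player. At the Nash equilibrium everyone keeps their 56, and the group total is 11 × 56 = 616.
Each contributed unit returns 10.400 to the group as a whole (0.9455 to each of 11 players), which exceeds 1, so the social optimum is full contribution: group total = 10.400 × 616 = 6406.40.
Efficiency loss = 6406.40 − 616 = 5790.40.

5790.40 dollars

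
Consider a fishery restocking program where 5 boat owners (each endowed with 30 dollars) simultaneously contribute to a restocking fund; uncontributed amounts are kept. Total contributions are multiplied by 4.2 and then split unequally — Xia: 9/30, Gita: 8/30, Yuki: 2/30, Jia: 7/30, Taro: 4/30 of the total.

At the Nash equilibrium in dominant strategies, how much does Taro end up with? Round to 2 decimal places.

63.60 dollars

For player j, contributing a unit is worthwhile iff 4.2 × (j's share) ≥ 1, i.e. iff j's share is at least 0.2381.
The shares above 0.2381 belong to Xia and Gita, contributing 30 each; the remaining 3 contribute 0. Total contributed: 60.
Taro keeps 30 and receives 4.2 × 60 × 4/30 = 33.60 from the restocking fund, for a payoff of 63.60.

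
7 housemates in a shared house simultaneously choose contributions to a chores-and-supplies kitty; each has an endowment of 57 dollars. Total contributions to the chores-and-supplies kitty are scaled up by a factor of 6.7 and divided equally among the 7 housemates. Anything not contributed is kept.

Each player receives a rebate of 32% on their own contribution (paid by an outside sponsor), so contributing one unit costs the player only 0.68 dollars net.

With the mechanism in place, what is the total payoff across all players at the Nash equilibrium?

With the mechanism, a contributed unit returns (6.7/7) / 0.68 = 1.4076 per unit of net cost to the contributor — now above 1 — so contributing fully is weakly dominant for every player.
At the Nash equilibrium everyone contributes 57. Group total payoff = 7 × (57 × 0.32 + 6.7 × 57) = 2800.98.

2800.98 dollars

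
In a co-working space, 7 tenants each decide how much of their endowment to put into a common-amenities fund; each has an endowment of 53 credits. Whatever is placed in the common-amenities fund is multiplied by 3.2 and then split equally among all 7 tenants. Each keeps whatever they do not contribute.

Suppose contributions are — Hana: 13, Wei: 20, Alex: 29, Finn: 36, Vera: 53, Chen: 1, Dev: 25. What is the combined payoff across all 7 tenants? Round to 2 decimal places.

760.40 credits

Total contributed: 13 + 20 + 29 + 36 + 53 + 1 + 25 = 177; total kept: 7 × 53 − 177 = 194.
The common-amenities fund pays out 3.2 × 177 = 566.40 in aggregate.
Group total = 194 + 566.40 = 760.40.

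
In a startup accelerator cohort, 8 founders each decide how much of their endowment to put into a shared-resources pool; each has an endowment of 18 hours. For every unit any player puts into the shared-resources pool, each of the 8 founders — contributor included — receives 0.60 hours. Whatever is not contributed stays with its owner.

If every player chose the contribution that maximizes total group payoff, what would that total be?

691.20 hours

Each contributed unit returns 4.800 to the group as a whole (0.60 to each of 8 players), which exceeds 1, so the social optimum is full contribution: group total = 4.800 × 144 = 691.20.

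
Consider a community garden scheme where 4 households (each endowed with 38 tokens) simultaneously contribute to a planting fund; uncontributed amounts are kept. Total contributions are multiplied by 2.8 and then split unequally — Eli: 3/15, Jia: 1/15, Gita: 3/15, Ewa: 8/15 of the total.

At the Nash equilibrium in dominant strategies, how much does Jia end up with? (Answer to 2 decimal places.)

Player j's private return per contributed unit is 2.8 × (j's share). Contributing is weakly dominant for j when that share is at least 1/2.8 = 0.3571, and contributing 0 is dominant otherwise.
Only Ewa (8/15) clears that bar, contributing 38; the remaining 3 contribute 0. Total contributed: 38.
Jia keeps 38 and receives 2.8 × 38 × 1/15 = 7.09 from the planting fund, for a payoff of 45.09.

45.09 tokens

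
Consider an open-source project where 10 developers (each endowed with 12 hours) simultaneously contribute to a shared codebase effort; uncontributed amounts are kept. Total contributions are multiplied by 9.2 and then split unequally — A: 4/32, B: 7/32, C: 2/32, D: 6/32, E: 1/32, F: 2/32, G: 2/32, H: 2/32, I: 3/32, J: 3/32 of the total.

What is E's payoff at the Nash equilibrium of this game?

A player with share s gets back 9.2·s per unit contributed, so full contribution is dominant for anyone with s > 1/9.2 = 0.1087 and zero contribution is dominant for anyone below.
The shares above 0.1087 belong to A, B and D, contributing 12 each; the remaining 7 contribute 0. Total contributed: 36.
E keeps 12 and receives 9.2 × 36 × 1/32 = 10.35 from the shared codebase effort, for a payoff of 22.35.

22.35 hours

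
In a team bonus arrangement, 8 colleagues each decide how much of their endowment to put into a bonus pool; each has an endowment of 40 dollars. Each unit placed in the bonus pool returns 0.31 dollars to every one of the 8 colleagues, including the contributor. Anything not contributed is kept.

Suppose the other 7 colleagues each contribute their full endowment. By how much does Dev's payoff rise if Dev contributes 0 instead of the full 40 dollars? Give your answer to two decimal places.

27.60 dollars

Switching from a contribution of 40 to 0 lets Dev keep an extra 40 dollars, but lowers the bonus pool by 40, which costs Dev their own share of that drop: 0.31 × 40 = 12.40.
Net gain = 40 − 12.40 = 27.60. The private return per contributed unit (0.31) is below 1, so free-riding is indeed the best response regardless of what the others do.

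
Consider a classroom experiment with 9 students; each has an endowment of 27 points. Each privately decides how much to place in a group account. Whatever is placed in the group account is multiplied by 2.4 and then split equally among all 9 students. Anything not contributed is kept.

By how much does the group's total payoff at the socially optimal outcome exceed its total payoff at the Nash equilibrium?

Each contributed unit returns 2.4/9 = 0.2667 to its contributor — below 1 — so contributing 0 is dominant for every player. At the Nash equilibrium everyone keeps their 27, and the group total is 9 × 27 = 243.
Each contributed unit returns 2.400 to the group as a whole (0.2667 to each of 9 players), which exceeds 1, so the social optimum is full contribution: group total = 2.400 × 243 = 583.20.
Efficiency loss = 583.20 − 243 = 340.20.

340.20 points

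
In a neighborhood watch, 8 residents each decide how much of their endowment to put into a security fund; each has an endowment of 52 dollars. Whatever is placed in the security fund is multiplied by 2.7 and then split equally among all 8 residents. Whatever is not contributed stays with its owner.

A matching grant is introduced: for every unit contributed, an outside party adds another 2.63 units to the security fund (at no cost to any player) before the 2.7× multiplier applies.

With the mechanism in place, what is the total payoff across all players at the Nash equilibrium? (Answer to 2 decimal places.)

With the mechanism, a contributed unit returns 2.7 × 3.63 / 8 = 1.2251 per unit of net cost to the contributor — now above 1 — so contributing fully is weakly dominant for every player.
At the Nash equilibrium everyone contributes 52. Group total payoff = 2.7 × 3.63 × 416 = 4077.22.

4077.22 dollars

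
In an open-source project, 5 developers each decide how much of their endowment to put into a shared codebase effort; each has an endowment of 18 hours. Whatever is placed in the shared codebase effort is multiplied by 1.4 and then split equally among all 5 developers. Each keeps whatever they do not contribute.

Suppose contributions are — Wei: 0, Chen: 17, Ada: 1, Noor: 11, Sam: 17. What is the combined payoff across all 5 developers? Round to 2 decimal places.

108.40 hours

Total contributed: 0 + 17 + 1 + 11 + 17 = 46; total kept: 5 × 18 − 46 = 44.
The shared codebase effort pays out 1.4 × 46 = 64.40 in aggregate.
Group total = 44 + 64.40 = 108.40.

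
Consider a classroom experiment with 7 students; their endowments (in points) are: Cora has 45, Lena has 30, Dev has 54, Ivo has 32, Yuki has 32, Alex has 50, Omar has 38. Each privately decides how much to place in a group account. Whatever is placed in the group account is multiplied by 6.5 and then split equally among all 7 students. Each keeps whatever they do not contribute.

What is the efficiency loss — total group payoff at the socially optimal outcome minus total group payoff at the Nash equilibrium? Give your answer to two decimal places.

The private return per contributed unit is 6.5/7 = 0.9286 < 1 for every player regardless of endowment, so the Nash equilibrium is zero contribution and the group total is Σ E_j = 45 + 30 + 54 + 32 + 32 + 50 + 38 = 281.
Each contributed unit returns 6.500 to the group, so the social optimum is full contribution by everyone: group total = 6.500 × 281 = 1826.50.
Efficiency loss = (6.500 − 1) × 281 = 1545.50.

1545.50 points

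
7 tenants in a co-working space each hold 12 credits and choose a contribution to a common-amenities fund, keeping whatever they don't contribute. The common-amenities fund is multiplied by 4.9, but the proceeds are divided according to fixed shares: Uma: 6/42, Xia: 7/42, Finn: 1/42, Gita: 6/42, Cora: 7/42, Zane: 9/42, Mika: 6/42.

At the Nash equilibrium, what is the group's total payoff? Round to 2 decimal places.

130.80 credits

A player with share s gets back 4.9·s per unit contributed, so full contribution is dominant for anyone with s > 1/4.9 = 0.2041 and zero contribution is dominant for anyone below.
Zane alone (share 9/42) is above the threshold, contributing 12; the remaining 6 contribute 0. Total contributed: 12.
The common-amenities fund pays out 4.9 × 12 = 58.80 in total (split across the unequal shares, but the aggregate is all that matters for the group sum).
The 6 free-riders keep 12 each, adding 72. Group total = 72 + 58.80 = 130.80.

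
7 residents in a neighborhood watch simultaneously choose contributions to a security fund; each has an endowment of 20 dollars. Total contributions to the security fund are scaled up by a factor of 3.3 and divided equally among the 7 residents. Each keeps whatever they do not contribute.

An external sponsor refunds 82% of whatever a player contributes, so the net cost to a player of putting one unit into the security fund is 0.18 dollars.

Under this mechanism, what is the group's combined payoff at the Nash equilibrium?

With the mechanism, a contributed unit returns (3.3/7) / 0.18 = 2.6190 per unit of net cost to the contributor — now above 1 — so contributing fully is weakly dominant for every player.
At the Nash equilibrium everyone contributes 20. Group total payoff = 7 × (20 × 0.82 + 3.3 × 20) = 576.80.

576.80 dollars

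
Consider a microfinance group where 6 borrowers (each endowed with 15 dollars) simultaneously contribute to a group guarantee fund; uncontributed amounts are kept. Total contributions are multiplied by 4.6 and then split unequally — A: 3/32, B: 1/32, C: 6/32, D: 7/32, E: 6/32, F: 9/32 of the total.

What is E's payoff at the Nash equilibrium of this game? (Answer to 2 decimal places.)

A player with share s gets back 4.6·s per unit contributed, so full contribution is dominant for anyone with s > 1/4.6 = 0.2174 and zero contribution is dominant for anyone below.
The shares above 0.2174 belong to D and F, contributing 15 each; the remaining 4 contribute 0. Total contributed: 30.
E keeps 15 and receives 4.6 × 30 × 6/32 = 25.88 from the group guarantee fund, for a payoff of 40.88.

40.88 dollars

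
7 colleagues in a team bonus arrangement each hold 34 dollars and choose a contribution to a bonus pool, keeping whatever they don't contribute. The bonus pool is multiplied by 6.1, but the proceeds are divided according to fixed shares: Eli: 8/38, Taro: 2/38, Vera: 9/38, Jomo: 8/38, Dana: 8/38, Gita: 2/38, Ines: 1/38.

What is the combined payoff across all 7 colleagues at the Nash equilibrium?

931.60 dollars

For player j, contributing a unit is worthwhile iff 6.1 × (j's share) ≥ 1, i.e. iff j's share is at least 0.1639.
The shares above 0.1639 belong to Eli, Vera, Jomo and Dana, contributing 34 each; the remaining 3 contribute 0. Total contributed: 136.
The bonus pool pays out 6.1 × 136 = 829.60 in total (split across the unequal shares, but the aggregate is all that matters for the group sum).
The 3 free-riders keep 34 each, adding 102. Group total = 102 + 829.60 = 931.60.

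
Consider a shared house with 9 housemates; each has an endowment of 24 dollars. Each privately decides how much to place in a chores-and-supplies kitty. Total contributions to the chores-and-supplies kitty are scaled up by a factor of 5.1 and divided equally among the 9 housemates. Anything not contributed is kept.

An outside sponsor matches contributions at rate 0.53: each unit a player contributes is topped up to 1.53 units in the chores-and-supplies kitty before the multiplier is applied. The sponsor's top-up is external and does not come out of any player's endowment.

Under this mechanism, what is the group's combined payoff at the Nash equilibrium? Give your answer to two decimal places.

The effective private return is 5.1 × 1.53 / 9 = 0.8670, which is still under 1, so the mechanism doesn't change anyone's dominant strategy: zero contribution.
Everyone keeps their endowment and the group total is 9 × 24 = 216.

216.00 dollars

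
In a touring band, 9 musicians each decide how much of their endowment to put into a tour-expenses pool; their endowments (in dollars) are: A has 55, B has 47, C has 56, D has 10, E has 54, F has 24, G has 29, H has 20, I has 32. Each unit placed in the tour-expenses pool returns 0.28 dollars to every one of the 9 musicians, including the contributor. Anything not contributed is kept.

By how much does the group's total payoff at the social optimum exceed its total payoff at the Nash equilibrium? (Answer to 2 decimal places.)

The private return per contributed unit is 0.28 < 1 for everyone, so the Nash equilibrium is zero contribution and the group total is Σ E_j = 55 + 47 + 56 + 10 + 54 + 24 + 29 + 20 + 32 = 327.
Each contributed unit returns 2.520 to the group, so the social optimum is full contribution by everyone: group total = 2.520 × 327 = 824.04.
Efficiency loss = (2.520 − 1) × 327 = 497.04.

497.04 dollars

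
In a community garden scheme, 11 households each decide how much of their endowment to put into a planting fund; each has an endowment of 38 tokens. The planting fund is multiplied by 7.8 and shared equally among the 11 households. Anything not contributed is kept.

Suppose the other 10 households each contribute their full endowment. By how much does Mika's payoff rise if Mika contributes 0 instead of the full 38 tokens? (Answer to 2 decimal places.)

Switching from a contribution of 38 to 0 lets Mika keep an extra 38 tokens, but lowers the planting fund by 38, which costs Mika their own share of that drop: 7.8/11 × 38 = 26.95.
Net gain = 38 − 26.95 = 11.05. The private return per contributed unit (0.7091) is below 1, so free-riding is indeed the best response regardless of what the others do.

11.05 tokens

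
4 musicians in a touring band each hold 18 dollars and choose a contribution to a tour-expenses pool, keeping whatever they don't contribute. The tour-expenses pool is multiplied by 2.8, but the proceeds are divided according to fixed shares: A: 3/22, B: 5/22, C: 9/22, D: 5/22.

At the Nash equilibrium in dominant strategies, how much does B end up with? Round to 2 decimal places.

Each unit j contributes comes back to j as 2.8 × (j's share), so j prefers to contribute only if that share exceeds 1/2.8 = 0.3571; otherwise keeping the unit dominates.
The only share above 0.3571 is C's 9/22, contributing 18; the remaining 3 contribute 0. Total contributed: 18.
B keeps 18 and receives 2.8 × 18 × 5/22 = 11.45 from the tour-expenses pool, for a payoff of 29.45.

29.45 dollars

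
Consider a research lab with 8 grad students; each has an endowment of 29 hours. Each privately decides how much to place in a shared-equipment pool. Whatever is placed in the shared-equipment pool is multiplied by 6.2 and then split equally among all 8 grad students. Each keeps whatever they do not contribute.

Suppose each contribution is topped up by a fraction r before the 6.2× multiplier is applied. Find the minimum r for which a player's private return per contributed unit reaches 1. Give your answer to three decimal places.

0.290

With matching at rate r, one contributed unit becomes (1 + r) in the shared-equipment pool and returns 6.2 × (1 + r) / 8 to the contributor.
Setting this equal to 1: 1 + r = 8/6.2 = 1.2903.
So the minimum matching rate is r = 1.2903 − 1 = 0.290.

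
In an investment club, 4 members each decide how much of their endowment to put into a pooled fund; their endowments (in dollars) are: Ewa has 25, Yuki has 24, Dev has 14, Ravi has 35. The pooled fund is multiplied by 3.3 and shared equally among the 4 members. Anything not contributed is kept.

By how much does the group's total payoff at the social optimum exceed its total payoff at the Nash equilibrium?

The private return per contributed unit is 3.3/4 = 0.8250 < 1 for every player regardless of endowment, so the Nash equilibrium is zero contribution and the group total is Σ E_j = 25 + 24 + 14 + 35 = 98.
Each contributed unit returns 3.300 to the group, so the social optimum is full contribution by everyone: group total = 3.300 × 98 = 323.40.
Efficiency loss = (3.300 − 1) × 98 = 225.40.

225.40 dollars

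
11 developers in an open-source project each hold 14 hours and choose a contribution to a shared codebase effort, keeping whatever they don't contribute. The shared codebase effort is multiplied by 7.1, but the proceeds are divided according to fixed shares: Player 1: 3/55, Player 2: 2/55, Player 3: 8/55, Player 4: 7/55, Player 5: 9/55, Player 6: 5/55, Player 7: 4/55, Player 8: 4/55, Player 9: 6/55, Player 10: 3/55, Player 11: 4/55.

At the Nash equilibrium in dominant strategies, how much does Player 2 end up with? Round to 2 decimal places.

21.23 hours

Player j's private return per contributed unit is 7.1 × (j's share). Contributing is weakly dominant for j when that share is at least 1/7.1 = 0.1408, and contributing 0 is dominant otherwise.
The shares above 0.1408 belong to Player 3 and Player 5, contributing 14 each; the remaining 9 contribute 0. Total contributed: 28.
Player 2 keeps 14 and receives 7.1 × 28 × 2/55 = 7.23 from the shared codebase effort, for a payoff of 21.23.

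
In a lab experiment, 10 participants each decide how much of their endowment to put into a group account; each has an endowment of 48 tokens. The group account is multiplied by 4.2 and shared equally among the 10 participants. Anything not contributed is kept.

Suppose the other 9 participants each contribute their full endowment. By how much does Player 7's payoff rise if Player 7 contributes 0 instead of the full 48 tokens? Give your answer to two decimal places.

Switching from a contribution of 48 to 0 lets Player 7 keep an extra 48 tokens, but lowers the group account by 48, which costs Player 7 their own share of that drop: 4.2/10 × 48 = 20.16.
Net gain = 48 − 20.16 = 27.84. The private return per contributed unit (0.4200) is below 1, so free-riding is indeed the best response regardless of what the others do.

27.84 tokens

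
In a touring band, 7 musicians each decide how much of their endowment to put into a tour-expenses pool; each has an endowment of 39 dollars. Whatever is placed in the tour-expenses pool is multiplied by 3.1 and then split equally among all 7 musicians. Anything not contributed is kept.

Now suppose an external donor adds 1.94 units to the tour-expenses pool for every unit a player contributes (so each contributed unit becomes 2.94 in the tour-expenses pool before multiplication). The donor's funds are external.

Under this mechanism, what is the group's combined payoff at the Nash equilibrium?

Under the mechanism each unit contributed yields 3.1 × 2.94 / 7 = 1.3020 back to its contributor per unit of net cost, which exceeds 1, making full contribution the dominant choice for everyone.
So the Nash equilibrium is full contribution by all 7; the group earns 3.1 × 2.94 × 273 = 2488.12.

2488.12 dollars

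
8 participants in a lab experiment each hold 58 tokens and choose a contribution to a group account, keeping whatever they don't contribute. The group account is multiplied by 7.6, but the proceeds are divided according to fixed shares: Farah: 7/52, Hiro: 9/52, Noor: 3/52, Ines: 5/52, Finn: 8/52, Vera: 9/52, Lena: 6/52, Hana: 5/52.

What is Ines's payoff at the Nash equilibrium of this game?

227.54 tokens

For player j, contributing a unit is worthwhile iff 7.6 × (j's share) ≥ 1, i.e. iff j's share is at least 0.1316.
The shares above 0.1316 belong to Farah, Hiro, Finn and Vera, contributing 58 each; the remaining 4 contribute 0. Total contributed: 232.
Ines keeps 58 and receives 7.6 × 232 × 5/52 = 169.54 from the group account, for a payoff of 227.54.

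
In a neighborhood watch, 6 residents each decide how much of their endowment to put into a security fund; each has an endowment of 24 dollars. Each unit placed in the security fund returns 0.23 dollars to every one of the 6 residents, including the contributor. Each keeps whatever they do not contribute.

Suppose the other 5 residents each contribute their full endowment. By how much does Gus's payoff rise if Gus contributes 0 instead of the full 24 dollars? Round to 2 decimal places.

18.48 dollars

Switching from a contribution of 24 to 0 lets Gus keep an extra 24 dollars, but lowers the security fund by 24, which costs Gus their own share of that drop: 0.23 × 24 = 5.52.
Net gain = 24 − 5.52 = 18.48. The private return per contributed unit (0.23) is below 1, so free-riding is indeed the best response regardless of what the others do.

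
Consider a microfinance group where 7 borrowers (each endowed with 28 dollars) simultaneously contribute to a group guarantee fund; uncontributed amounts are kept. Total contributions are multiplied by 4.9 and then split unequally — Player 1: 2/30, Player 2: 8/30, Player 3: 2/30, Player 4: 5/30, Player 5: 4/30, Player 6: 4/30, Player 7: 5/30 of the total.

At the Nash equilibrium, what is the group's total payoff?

Each unit j contributes comes back to j as 4.9 × (j's share), so j prefers to contribute only if that share exceeds 1/4.9 = 0.2041; otherwise keeping the unit dominates.
Player 2 alone (share 8/30) is above the threshold, contributing 28; the remaining 6 contribute 0. Total contributed: 28.
The group guarantee fund pays out 4.9 × 28 = 137.20 in total (split across the unequal shares, but the aggregate is all that matters for the group sum).
The 6 free-riders keep 28 each, adding 168. Group total = 168 + 137.20 = 305.20.

305.20 dollars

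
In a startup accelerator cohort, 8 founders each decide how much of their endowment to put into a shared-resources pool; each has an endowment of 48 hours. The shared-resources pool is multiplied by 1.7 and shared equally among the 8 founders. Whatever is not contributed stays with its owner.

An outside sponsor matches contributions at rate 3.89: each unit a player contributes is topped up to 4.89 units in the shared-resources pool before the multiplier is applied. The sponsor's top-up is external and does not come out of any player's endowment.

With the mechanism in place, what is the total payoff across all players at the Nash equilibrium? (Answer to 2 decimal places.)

3192.19 hours

With the mechanism, a contributed unit returns 1.7 × 4.89 / 8 = 1.0391 per unit of net cost to the contributor — now above 1 — so contributing fully is weakly dominant for every player.
At the Nash equilibrium everyone contributes 48. Group total payoff = 1.7 × 4.89 × 384 = 3192.19.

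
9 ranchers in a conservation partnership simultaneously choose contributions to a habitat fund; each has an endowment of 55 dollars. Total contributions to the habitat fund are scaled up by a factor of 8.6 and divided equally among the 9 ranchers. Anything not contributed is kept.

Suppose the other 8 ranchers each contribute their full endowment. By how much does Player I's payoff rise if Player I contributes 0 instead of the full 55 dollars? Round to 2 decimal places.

2.44 dollars

Switching from a contribution of 55 to 0 lets Player I keep an extra 55 dollars, but lowers the habitat fund by 55, which costs Player I their own share of that drop: 8.6/9 × 55 = 52.56.
Net gain = 55 − 52.56 = 2.44. The private return per contributed unit (0.9556) is below 1, so free-riding is indeed the best response regardless of what the others do.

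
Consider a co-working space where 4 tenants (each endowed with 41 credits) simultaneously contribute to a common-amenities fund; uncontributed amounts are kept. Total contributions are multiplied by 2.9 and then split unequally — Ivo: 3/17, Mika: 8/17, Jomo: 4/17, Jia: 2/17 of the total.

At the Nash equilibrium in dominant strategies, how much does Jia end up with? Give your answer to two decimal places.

54.99 credits

A player with share s gets back 2.9·s per unit contributed, so full contribution is dominant for anyone with s > 1/2.9 = 0.3448 and zero contribution is dominant for anyone below.
Only Mika (8/17) clears that bar, contributing 41; the remaining 3 contribute 0. Total contributed: 41.
Jia keeps 41 and receives 2.9 × 41 × 2/17 = 13.99 from the common-amenities fund, for a payoff of 54.99.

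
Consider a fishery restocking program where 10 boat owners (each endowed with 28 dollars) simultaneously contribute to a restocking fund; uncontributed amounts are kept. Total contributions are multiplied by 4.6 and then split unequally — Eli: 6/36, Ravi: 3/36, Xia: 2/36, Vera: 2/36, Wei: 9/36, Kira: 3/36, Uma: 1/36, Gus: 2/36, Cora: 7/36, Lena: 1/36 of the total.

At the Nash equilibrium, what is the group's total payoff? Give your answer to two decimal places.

380.80 dollars

Player j's private return per contributed unit is 4.6 × (j's share). Contributing is weakly dominant for j when that share is at least 1/4.6 = 0.2174, and contributing 0 is dominant otherwise.
Wei alone (share 9/36) is above the threshold, contributing 28; the remaining 9 contribute 0. Total contributed: 28.
The restocking fund pays out 4.6 × 28 = 128.80 in total (split across the unequal shares, but the aggregate is all that matters for the group sum).
The 9 free-riders keep 28 each, adding 252. Group total = 252 + 128.80 = 380.80.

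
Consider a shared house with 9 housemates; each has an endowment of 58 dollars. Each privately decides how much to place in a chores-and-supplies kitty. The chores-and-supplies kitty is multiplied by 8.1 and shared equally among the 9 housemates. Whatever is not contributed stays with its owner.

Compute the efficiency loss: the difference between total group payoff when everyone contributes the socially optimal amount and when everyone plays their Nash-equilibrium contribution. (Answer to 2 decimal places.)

3706.20 dollars

Each contributed unit returns 8.1/9 = 0.9000 to its contributor — below 1 — so contributing 0 is dominant for every player. At the Nash equilibrium everyone keeps their 58, and the group total is 9 × 58 = 522.
Each contributed unit returns 8.100 to the group as a whole (0.9000 to each of 9 players), which exceeds 1, so the social optimum is full contribution: group total = 8.100 × 522 = 4228.20.
Efficiency loss = 4228.20 − 522 = 3706.20.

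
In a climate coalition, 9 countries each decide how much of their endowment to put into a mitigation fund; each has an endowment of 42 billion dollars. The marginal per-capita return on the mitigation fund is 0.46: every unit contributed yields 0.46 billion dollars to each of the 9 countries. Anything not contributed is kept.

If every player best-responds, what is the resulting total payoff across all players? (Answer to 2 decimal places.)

378.00 billion dollars

The private return per contributed unit is 0.46 < 1, so contributing 0 is dominant for every player. At the Nash equilibrium everyone keeps their 42, and the group total is 9 × 42 = 378.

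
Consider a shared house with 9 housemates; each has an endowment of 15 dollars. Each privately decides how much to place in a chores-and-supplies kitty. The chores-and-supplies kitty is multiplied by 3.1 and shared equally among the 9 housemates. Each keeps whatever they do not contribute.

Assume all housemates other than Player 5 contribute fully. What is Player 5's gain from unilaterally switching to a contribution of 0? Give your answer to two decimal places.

9.83 dollars

Switching from a contribution of 15 to 0 lets Player 5 keep an extra 15 dollars, but lowers the chores-and-supplies kitty by 15, which costs Player 5 their own share of that drop: 3.1/9 × 15 = 5.17.
Net gain = 15 − 5.17 = 9.83. The private return per contributed unit (0.3444) is below 1, so free-riding is indeed the best response regardless of what the others do.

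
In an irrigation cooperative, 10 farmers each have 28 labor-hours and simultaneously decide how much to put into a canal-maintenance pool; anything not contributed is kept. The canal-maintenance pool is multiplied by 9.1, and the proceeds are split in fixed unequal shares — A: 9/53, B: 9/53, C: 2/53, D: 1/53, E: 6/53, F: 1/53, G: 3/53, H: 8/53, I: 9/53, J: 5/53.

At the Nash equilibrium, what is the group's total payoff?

1414.00 labor-hours

Player j's private return per contributed unit is 9.1 × (j's share). Contributing is weakly dominant for j when that share is at least 1/9.1 = 0.1099, and contributing 0 is dominant otherwise.
A, B, E, H and I clear that bar, contributing 28 each; the remaining 5 contribute 0. Total contributed: 140.
The canal-maintenance pool pays out 9.1 × 140 = 1274.00 in total (split across the unequal shares, but the aggregate is all that matters for the group sum).
The 5 free-riders keep 28 each, adding 140. Group total = 140 + 1274.00 = 1414.00.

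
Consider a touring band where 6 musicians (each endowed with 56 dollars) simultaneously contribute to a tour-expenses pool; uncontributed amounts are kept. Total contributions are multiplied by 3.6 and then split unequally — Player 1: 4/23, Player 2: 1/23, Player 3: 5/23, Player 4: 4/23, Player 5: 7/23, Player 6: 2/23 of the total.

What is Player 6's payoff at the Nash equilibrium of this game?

Player j's private return per contributed unit is 3.6 × (j's share). Contributing is weakly dominant for j when that share is at least 1/3.6 = 0.2778, and contributing 0 is dominant otherwise.
Only Player 5 (7/23) clears that bar, contributing 56; the remaining 5 contribute 0. Total contributed: 56.
Player 6 keeps 56 and receives 3.6 × 56 × 2/23 = 17.53 from the tour-expenses pool, for a payoff of 73.53.

73.53 dollars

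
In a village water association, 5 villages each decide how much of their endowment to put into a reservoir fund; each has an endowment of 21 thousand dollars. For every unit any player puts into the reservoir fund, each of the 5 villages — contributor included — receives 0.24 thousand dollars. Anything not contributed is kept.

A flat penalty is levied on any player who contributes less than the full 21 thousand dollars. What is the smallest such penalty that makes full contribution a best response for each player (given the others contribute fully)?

Given the others contribute fully, the best deviation is to contribute 0 (any partial contribution still incurs the fine and gives up units whose private return 0.24 is below 1).
Deviating from 21 to 0 saves 21 thousand dollars but forfeits the deviator's share of the drop in the reservoir fund: 0.24 × 21 = 5.04.
So the deviation gain is 21 − 5.04 = 15.96, and the fine must be at least 15.96 thousand dollars to wipe it out.

15.96 thousand dollars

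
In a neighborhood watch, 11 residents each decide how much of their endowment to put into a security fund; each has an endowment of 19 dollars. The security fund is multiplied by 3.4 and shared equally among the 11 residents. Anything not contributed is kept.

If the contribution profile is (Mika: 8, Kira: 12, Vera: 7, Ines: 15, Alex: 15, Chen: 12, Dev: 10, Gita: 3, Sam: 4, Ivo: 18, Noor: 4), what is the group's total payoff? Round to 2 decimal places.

Total contributed: 8 + 12 + 7 + 15 + 15 + 12 + 10 + 3 + 4 + 18 + 4 = 108; total kept: 11 × 19 − 108 = 101.
The security fund pays out 3.4 × 108 = 367.20 in aggregate.
Group total = 101 + 367.20 = 468.20.

468.20 dollars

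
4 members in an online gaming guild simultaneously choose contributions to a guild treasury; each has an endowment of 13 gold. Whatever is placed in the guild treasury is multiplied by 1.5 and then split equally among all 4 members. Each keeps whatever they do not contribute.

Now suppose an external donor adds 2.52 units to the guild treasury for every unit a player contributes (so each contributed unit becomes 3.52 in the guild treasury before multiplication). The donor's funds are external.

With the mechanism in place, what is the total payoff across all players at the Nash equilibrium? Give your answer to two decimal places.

With the mechanism, a contributed unit returns 1.5 × 3.52 / 4 = 1.3200 per unit of net cost to the contributor — now above 1 — so contributing fully is weakly dominant for every player.
So the Nash equilibrium is full contribution by all 4; the group earns 1.5 × 3.52 × 52 = 274.56.

274.56 gold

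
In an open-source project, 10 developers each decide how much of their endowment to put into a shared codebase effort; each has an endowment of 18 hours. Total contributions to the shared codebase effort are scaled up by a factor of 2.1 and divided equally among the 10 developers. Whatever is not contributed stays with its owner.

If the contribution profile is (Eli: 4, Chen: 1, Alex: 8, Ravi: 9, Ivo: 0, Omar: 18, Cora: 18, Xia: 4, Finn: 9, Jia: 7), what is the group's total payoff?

265.80 hours

Total contributed: 4 + 1 + 8 + 9 + 0 + 18 + 18 + 4 + 9 + 7 = 78; total kept: 10 × 18 − 78 = 102.
The shared codebase effort pays out 2.1 × 78 = 163.80 in aggregate.
Group total = 102 + 163.80 = 265.80.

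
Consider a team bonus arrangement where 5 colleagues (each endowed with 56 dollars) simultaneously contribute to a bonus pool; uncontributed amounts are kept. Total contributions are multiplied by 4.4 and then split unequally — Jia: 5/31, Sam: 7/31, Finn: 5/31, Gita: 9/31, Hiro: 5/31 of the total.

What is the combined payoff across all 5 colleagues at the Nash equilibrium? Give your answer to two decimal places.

470.40 dollars

Player j's private return per contributed unit is 4.4 × (j's share). Contributing is weakly dominant for j when that share is at least 1/4.4 = 0.2273, and contributing 0 is dominant otherwise.
The only share above 0.2273 is Gita's 9/31, contributing 56; the remaining 4 contribute 0. Total contributed: 56.
The bonus pool pays out 4.4 × 56 = 246.40 in total (split across the unequal shares, but the aggregate is all that matters for the group sum).
The 4 free-riders keep 56 each, adding 224. Group total = 224 + 246.40 = 470.40.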